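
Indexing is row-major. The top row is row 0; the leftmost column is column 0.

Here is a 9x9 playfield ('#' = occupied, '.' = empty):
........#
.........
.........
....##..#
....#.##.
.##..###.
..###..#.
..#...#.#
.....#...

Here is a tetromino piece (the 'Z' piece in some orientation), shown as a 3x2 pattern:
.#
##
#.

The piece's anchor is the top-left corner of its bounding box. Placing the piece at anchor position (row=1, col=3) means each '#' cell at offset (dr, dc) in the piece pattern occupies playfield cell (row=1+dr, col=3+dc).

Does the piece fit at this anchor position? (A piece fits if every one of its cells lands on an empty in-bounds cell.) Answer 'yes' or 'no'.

Check each piece cell at anchor (1, 3):
  offset (0,1) -> (1,4): empty -> OK
  offset (1,0) -> (2,3): empty -> OK
  offset (1,1) -> (2,4): empty -> OK
  offset (2,0) -> (3,3): empty -> OK
All cells valid: yes

Answer: yes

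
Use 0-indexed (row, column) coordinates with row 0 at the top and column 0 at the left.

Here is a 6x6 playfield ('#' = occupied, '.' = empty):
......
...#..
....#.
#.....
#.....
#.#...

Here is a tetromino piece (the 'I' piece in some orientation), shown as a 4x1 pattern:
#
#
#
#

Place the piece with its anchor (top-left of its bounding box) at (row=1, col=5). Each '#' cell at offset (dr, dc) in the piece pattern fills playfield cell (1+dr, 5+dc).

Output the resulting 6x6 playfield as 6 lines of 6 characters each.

Fill (1+0,5+0) = (1,5)
Fill (1+1,5+0) = (2,5)
Fill (1+2,5+0) = (3,5)
Fill (1+3,5+0) = (4,5)

Answer: ......
...#.#
....##
#....#
#....#
#.#...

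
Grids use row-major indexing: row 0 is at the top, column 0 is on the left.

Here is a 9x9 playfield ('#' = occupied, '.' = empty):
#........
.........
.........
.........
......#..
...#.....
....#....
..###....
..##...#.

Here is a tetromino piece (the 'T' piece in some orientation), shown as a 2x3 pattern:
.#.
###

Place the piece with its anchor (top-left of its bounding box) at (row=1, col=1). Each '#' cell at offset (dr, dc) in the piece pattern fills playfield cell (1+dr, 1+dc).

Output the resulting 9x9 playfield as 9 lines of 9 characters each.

Fill (1+0,1+1) = (1,2)
Fill (1+1,1+0) = (2,1)
Fill (1+1,1+1) = (2,2)
Fill (1+1,1+2) = (2,3)

Answer: #........
..#......
.###.....
.........
......#..
...#.....
....#....
..###....
..##...#.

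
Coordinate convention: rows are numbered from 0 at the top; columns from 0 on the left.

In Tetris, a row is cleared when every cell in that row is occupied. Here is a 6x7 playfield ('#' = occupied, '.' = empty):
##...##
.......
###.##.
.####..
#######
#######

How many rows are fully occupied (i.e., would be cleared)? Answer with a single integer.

Answer: 2

Derivation:
Check each row:
  row 0: 3 empty cells -> not full
  row 1: 7 empty cells -> not full
  row 2: 2 empty cells -> not full
  row 3: 3 empty cells -> not full
  row 4: 0 empty cells -> FULL (clear)
  row 5: 0 empty cells -> FULL (clear)
Total rows cleared: 2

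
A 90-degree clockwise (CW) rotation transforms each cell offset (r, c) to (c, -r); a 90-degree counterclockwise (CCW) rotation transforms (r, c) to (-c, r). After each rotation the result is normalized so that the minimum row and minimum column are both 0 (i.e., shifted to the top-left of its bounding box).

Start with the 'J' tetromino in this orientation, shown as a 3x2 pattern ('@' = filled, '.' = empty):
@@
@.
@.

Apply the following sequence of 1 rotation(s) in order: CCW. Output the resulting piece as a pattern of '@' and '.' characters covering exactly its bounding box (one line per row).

Start:
@@
@.
@.
After rotation 1 (CCW):
@..
@@@

Answer: @..
@@@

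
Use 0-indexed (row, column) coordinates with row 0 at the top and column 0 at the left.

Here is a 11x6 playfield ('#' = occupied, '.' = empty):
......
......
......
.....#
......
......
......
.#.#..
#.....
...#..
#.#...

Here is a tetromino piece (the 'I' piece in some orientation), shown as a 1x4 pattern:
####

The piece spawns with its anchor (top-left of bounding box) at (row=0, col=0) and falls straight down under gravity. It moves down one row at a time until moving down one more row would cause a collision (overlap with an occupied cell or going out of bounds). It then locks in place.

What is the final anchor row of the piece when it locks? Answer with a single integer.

Answer: 6

Derivation:
Spawn at (row=0, col=0). Try each row:
  row 0: fits
  row 1: fits
  row 2: fits
  row 3: fits
  row 4: fits
  row 5: fits
  row 6: fits
  row 7: blocked -> lock at row 6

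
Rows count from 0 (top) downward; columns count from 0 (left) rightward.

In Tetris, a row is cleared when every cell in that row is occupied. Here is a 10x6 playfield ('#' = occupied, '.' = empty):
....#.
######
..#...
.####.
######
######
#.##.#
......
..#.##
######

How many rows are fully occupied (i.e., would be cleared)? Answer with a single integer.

Answer: 4

Derivation:
Check each row:
  row 0: 5 empty cells -> not full
  row 1: 0 empty cells -> FULL (clear)
  row 2: 5 empty cells -> not full
  row 3: 2 empty cells -> not full
  row 4: 0 empty cells -> FULL (clear)
  row 5: 0 empty cells -> FULL (clear)
  row 6: 2 empty cells -> not full
  row 7: 6 empty cells -> not full
  row 8: 3 empty cells -> not full
  row 9: 0 empty cells -> FULL (clear)
Total rows cleared: 4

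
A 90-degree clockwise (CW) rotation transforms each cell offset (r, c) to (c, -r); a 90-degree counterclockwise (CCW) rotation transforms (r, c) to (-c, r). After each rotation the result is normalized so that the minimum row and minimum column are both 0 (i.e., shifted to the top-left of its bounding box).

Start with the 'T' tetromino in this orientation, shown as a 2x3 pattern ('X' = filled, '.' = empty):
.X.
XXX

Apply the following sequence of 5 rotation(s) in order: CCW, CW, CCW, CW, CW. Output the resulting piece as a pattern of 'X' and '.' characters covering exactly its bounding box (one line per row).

Start:
.X.
XXX
After rotation 1 (CCW):
.X
XX
.X
After rotation 2 (CW):
.X.
XXX
After rotation 3 (CCW):
.X
XX
.X
After rotation 4 (CW):
.X.
XXX
After rotation 5 (CW):
X.
XX
X.

Answer: X.
XX
X.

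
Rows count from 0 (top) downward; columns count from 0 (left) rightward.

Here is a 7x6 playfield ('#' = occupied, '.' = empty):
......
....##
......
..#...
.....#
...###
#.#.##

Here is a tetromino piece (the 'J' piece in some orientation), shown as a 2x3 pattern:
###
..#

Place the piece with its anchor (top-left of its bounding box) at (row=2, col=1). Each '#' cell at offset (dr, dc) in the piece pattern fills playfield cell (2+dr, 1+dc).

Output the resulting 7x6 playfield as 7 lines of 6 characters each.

Fill (2+0,1+0) = (2,1)
Fill (2+0,1+1) = (2,2)
Fill (2+0,1+2) = (2,3)
Fill (2+1,1+2) = (3,3)

Answer: ......
....##
.###..
..##..
.....#
...###
#.#.##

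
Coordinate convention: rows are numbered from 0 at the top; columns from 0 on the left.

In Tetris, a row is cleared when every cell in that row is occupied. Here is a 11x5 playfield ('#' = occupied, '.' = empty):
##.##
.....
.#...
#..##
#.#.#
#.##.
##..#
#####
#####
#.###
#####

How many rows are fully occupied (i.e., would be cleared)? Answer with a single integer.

Answer: 3

Derivation:
Check each row:
  row 0: 1 empty cell -> not full
  row 1: 5 empty cells -> not full
  row 2: 4 empty cells -> not full
  row 3: 2 empty cells -> not full
  row 4: 2 empty cells -> not full
  row 5: 2 empty cells -> not full
  row 6: 2 empty cells -> not full
  row 7: 0 empty cells -> FULL (clear)
  row 8: 0 empty cells -> FULL (clear)
  row 9: 1 empty cell -> not full
  row 10: 0 empty cells -> FULL (clear)
Total rows cleared: 3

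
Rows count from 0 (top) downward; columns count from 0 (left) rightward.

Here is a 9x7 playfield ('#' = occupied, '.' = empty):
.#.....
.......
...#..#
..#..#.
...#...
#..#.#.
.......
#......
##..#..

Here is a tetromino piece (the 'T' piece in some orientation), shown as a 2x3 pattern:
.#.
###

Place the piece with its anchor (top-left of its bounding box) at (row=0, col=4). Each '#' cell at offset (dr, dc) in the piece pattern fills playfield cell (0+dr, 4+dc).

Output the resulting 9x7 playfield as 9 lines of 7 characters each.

Fill (0+0,4+1) = (0,5)
Fill (0+1,4+0) = (1,4)
Fill (0+1,4+1) = (1,5)
Fill (0+1,4+2) = (1,6)

Answer: .#...#.
....###
...#..#
..#..#.
...#...
#..#.#.
.......
#......
##..#..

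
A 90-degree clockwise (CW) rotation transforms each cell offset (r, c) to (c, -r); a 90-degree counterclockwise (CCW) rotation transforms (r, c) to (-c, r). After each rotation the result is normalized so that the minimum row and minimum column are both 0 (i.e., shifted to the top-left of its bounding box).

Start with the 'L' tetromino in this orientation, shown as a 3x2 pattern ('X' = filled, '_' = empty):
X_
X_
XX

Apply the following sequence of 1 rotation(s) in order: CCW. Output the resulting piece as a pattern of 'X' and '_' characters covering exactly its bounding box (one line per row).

Start:
X_
X_
XX
After rotation 1 (CCW):
__X
XXX

Answer: __X
XXX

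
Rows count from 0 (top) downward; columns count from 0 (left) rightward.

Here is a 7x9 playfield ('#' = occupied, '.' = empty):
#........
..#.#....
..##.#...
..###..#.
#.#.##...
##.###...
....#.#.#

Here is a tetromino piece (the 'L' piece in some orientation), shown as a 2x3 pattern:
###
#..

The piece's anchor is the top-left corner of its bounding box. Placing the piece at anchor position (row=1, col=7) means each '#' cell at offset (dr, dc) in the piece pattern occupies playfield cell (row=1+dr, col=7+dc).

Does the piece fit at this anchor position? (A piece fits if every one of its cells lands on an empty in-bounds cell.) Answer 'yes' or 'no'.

Answer: no

Derivation:
Check each piece cell at anchor (1, 7):
  offset (0,0) -> (1,7): empty -> OK
  offset (0,1) -> (1,8): empty -> OK
  offset (0,2) -> (1,9): out of bounds -> FAIL
  offset (1,0) -> (2,7): empty -> OK
All cells valid: no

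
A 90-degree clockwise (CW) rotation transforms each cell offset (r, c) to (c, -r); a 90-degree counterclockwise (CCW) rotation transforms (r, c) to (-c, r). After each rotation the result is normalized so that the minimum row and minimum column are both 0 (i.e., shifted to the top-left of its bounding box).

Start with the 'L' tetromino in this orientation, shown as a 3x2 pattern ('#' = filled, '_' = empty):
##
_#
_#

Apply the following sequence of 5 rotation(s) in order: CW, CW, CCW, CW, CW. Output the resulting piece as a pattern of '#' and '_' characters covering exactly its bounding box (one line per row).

Answer: ###
#__

Derivation:
Start:
##
_#
_#
After rotation 1 (CW):
__#
###
After rotation 2 (CW):
#_
#_
##
After rotation 3 (CCW):
__#
###
After rotation 4 (CW):
#_
#_
##
After rotation 5 (CW):
###
#__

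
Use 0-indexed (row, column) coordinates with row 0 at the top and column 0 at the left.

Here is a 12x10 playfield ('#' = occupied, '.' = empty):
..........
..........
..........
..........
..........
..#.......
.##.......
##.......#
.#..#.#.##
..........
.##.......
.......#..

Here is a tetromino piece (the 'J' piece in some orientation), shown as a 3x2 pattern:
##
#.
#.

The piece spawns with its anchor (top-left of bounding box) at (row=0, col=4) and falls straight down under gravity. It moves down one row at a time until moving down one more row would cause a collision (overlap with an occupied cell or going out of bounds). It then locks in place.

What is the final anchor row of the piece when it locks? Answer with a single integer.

Spawn at (row=0, col=4). Try each row:
  row 0: fits
  row 1: fits
  row 2: fits
  row 3: fits
  row 4: fits
  row 5: fits
  row 6: blocked -> lock at row 5

Answer: 5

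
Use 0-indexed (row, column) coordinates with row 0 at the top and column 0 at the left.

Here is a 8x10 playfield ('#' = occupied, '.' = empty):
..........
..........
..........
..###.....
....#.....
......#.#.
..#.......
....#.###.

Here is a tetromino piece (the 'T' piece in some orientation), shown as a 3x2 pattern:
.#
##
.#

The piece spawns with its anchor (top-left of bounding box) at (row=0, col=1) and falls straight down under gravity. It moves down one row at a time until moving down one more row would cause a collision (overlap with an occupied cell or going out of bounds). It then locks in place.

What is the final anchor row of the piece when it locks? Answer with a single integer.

Spawn at (row=0, col=1). Try each row:
  row 0: fits
  row 1: blocked -> lock at row 0

Answer: 0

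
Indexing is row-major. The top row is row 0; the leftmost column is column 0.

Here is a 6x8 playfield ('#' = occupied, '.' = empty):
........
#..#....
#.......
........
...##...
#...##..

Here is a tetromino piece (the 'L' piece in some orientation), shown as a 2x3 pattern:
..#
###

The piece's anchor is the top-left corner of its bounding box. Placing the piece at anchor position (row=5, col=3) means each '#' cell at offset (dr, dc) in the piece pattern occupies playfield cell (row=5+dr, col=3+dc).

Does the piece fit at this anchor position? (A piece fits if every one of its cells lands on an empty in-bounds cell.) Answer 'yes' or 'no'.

Answer: no

Derivation:
Check each piece cell at anchor (5, 3):
  offset (0,2) -> (5,5): occupied ('#') -> FAIL
  offset (1,0) -> (6,3): out of bounds -> FAIL
  offset (1,1) -> (6,4): out of bounds -> FAIL
  offset (1,2) -> (6,5): out of bounds -> FAIL
All cells valid: no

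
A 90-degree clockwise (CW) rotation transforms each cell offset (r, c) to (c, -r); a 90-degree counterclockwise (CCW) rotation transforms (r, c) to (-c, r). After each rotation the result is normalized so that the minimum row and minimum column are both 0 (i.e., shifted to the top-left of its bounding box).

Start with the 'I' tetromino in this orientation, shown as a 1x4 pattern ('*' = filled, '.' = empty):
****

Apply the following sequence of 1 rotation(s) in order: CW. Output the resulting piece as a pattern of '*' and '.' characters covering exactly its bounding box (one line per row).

Answer: *
*
*
*

Derivation:
Start:
****
After rotation 1 (CW):
*
*
*
*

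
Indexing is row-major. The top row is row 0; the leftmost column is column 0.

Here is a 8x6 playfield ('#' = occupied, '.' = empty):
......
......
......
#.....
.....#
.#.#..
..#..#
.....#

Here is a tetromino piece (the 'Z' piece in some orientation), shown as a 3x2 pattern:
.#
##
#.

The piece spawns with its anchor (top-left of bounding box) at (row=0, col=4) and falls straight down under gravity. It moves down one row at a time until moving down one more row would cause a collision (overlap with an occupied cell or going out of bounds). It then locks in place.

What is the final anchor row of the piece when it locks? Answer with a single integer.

Spawn at (row=0, col=4). Try each row:
  row 0: fits
  row 1: fits
  row 2: fits
  row 3: blocked -> lock at row 2

Answer: 2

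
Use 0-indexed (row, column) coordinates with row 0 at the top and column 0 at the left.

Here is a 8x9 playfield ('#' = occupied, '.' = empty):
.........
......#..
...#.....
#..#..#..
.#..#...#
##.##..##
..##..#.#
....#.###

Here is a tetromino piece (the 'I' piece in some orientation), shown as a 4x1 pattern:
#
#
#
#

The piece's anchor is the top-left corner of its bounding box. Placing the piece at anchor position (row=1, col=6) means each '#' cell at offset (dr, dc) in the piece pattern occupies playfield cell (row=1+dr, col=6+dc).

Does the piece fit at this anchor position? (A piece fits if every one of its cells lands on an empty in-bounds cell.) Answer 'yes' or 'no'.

Check each piece cell at anchor (1, 6):
  offset (0,0) -> (1,6): occupied ('#') -> FAIL
  offset (1,0) -> (2,6): empty -> OK
  offset (2,0) -> (3,6): occupied ('#') -> FAIL
  offset (3,0) -> (4,6): empty -> OK
All cells valid: no

Answer: no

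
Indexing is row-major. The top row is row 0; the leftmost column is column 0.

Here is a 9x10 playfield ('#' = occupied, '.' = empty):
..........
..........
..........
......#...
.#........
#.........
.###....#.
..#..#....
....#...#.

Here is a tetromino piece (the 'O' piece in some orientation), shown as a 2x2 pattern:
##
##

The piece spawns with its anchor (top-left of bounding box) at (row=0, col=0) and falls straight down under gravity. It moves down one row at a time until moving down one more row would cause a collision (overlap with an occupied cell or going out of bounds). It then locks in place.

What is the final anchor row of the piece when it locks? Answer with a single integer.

Answer: 2

Derivation:
Spawn at (row=0, col=0). Try each row:
  row 0: fits
  row 1: fits
  row 2: fits
  row 3: blocked -> lock at row 2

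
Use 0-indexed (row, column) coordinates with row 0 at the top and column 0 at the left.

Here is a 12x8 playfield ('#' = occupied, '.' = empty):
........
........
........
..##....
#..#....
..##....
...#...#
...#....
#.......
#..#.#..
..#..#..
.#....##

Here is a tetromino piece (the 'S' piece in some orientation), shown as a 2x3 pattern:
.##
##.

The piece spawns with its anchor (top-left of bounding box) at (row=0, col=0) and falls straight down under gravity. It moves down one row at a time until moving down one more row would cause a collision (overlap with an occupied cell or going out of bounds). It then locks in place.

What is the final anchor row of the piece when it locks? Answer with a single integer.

Answer: 2

Derivation:
Spawn at (row=0, col=0). Try each row:
  row 0: fits
  row 1: fits
  row 2: fits
  row 3: blocked -> lock at row 2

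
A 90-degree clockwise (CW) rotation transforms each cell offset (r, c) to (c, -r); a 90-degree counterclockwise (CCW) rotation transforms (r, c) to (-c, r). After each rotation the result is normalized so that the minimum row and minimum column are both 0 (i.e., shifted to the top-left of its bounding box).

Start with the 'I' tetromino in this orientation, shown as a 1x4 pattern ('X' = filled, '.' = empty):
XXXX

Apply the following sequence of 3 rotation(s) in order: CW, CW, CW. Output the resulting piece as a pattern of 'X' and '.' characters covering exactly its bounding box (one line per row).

Answer: X
X
X
X

Derivation:
Start:
XXXX
After rotation 1 (CW):
X
X
X
X
After rotation 2 (CW):
XXXX
After rotation 3 (CW):
X
X
X
X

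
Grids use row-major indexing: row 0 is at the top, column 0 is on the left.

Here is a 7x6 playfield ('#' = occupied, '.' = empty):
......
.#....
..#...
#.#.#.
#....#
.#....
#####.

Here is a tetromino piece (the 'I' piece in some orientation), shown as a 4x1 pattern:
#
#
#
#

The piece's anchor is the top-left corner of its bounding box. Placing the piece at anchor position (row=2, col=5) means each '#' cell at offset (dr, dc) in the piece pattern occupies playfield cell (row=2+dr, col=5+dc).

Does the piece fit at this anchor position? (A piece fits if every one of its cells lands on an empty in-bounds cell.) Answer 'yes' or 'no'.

Check each piece cell at anchor (2, 5):
  offset (0,0) -> (2,5): empty -> OK
  offset (1,0) -> (3,5): empty -> OK
  offset (2,0) -> (4,5): occupied ('#') -> FAIL
  offset (3,0) -> (5,5): empty -> OK
All cells valid: no

Answer: no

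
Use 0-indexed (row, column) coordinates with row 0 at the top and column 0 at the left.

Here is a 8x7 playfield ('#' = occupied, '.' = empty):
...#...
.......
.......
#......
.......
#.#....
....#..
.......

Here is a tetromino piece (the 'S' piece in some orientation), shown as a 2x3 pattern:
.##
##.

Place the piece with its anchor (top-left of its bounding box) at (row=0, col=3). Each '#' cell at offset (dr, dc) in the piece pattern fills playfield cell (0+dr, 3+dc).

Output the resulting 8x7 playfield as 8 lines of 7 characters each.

Answer: ...###.
...##..
.......
#......
.......
#.#....
....#..
.......

Derivation:
Fill (0+0,3+1) = (0,4)
Fill (0+0,3+2) = (0,5)
Fill (0+1,3+0) = (1,3)
Fill (0+1,3+1) = (1,4)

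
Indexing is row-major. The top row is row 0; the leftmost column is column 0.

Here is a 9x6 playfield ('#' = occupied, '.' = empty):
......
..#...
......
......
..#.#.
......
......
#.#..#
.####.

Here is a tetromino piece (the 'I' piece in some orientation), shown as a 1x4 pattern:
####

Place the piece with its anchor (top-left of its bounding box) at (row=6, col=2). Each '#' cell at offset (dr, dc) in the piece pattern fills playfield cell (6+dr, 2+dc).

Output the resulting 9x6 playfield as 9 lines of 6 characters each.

Fill (6+0,2+0) = (6,2)
Fill (6+0,2+1) = (6,3)
Fill (6+0,2+2) = (6,4)
Fill (6+0,2+3) = (6,5)

Answer: ......
..#...
......
......
..#.#.
......
..####
#.#..#
.####.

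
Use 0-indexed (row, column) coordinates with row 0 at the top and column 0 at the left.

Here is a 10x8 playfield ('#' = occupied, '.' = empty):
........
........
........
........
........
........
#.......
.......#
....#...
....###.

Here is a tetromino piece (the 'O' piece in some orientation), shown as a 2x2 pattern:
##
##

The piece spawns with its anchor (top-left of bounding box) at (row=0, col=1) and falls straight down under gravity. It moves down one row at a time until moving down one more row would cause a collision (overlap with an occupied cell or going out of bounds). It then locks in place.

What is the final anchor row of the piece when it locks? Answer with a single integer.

Spawn at (row=0, col=1). Try each row:
  row 0: fits
  row 1: fits
  row 2: fits
  row 3: fits
  row 4: fits
  row 5: fits
  row 6: fits
  row 7: fits
  row 8: fits
  row 9: blocked -> lock at row 8

Answer: 8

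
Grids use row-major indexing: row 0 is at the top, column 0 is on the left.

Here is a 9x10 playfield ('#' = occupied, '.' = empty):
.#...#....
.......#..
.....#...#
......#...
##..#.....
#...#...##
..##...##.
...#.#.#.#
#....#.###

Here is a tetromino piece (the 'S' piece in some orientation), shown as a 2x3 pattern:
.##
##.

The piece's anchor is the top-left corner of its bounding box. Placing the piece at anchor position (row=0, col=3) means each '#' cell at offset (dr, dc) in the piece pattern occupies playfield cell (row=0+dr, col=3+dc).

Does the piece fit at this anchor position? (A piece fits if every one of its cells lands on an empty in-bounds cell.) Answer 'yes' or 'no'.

Check each piece cell at anchor (0, 3):
  offset (0,1) -> (0,4): empty -> OK
  offset (0,2) -> (0,5): occupied ('#') -> FAIL
  offset (1,0) -> (1,3): empty -> OK
  offset (1,1) -> (1,4): empty -> OK
All cells valid: no

Answer: no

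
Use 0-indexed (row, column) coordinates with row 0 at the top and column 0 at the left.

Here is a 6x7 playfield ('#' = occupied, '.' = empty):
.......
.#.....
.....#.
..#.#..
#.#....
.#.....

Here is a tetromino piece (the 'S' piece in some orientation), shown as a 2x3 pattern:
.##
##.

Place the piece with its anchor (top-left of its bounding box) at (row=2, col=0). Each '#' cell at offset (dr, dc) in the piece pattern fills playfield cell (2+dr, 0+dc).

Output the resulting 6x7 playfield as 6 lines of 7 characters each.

Answer: .......
.#.....
.##..#.
###.#..
#.#....
.#.....

Derivation:
Fill (2+0,0+1) = (2,1)
Fill (2+0,0+2) = (2,2)
Fill (2+1,0+0) = (3,0)
Fill (2+1,0+1) = (3,1)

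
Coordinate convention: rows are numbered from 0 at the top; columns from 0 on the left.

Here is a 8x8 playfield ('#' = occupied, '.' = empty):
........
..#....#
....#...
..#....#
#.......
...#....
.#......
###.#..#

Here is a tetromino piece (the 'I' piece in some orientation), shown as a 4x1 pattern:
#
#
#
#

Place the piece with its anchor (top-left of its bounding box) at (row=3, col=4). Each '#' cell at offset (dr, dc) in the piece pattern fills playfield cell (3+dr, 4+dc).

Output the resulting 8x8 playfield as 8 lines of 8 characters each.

Answer: ........
..#....#
....#...
..#.#..#
#...#...
...##...
.#..#...
###.#..#

Derivation:
Fill (3+0,4+0) = (3,4)
Fill (3+1,4+0) = (4,4)
Fill (3+2,4+0) = (5,4)
Fill (3+3,4+0) = (6,4)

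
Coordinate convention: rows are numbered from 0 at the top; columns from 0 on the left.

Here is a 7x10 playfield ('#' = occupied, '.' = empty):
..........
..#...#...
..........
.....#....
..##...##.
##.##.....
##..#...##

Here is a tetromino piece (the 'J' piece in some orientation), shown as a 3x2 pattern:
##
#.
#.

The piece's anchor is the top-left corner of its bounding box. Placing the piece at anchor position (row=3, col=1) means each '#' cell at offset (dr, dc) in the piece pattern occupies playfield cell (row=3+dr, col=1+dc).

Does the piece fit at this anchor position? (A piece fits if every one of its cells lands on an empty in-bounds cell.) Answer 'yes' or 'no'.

Answer: no

Derivation:
Check each piece cell at anchor (3, 1):
  offset (0,0) -> (3,1): empty -> OK
  offset (0,1) -> (3,2): empty -> OK
  offset (1,0) -> (4,1): empty -> OK
  offset (2,0) -> (5,1): occupied ('#') -> FAIL
All cells valid: no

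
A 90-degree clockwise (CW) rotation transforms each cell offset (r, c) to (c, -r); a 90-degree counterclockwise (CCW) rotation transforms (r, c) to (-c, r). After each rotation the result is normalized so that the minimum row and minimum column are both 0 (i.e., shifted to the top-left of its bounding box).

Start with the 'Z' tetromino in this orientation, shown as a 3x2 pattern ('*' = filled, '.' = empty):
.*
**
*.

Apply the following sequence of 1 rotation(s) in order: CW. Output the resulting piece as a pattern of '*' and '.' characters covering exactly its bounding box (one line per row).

Start:
.*
**
*.
After rotation 1 (CW):
**.
.**

Answer: **.
.**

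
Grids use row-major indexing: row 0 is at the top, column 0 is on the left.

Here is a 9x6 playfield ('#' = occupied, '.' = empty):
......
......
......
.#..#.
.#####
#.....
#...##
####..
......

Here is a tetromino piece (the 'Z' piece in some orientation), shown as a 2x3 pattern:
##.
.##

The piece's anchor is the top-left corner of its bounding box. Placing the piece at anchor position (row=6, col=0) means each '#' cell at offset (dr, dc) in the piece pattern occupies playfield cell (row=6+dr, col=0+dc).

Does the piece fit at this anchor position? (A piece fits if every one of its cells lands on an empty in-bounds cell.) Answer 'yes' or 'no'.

Check each piece cell at anchor (6, 0):
  offset (0,0) -> (6,0): occupied ('#') -> FAIL
  offset (0,1) -> (6,1): empty -> OK
  offset (1,1) -> (7,1): occupied ('#') -> FAIL
  offset (1,2) -> (7,2): occupied ('#') -> FAIL
All cells valid: no

Answer: no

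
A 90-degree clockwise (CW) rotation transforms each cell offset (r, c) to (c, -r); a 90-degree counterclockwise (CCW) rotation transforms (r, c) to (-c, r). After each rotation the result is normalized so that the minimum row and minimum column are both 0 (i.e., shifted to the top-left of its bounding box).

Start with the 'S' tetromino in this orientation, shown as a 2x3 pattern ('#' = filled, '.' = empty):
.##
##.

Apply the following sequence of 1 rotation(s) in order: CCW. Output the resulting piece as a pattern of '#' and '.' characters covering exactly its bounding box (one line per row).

Start:
.##
##.
After rotation 1 (CCW):
#.
##
.#

Answer: #.
##
.#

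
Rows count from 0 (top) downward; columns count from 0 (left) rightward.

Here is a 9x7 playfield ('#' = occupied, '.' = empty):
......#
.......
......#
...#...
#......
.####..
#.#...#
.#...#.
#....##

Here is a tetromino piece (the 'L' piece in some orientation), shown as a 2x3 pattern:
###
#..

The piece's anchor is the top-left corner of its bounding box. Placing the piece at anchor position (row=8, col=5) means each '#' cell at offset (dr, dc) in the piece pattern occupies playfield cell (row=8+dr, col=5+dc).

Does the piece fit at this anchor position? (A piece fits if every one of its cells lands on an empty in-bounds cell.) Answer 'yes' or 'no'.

Check each piece cell at anchor (8, 5):
  offset (0,0) -> (8,5): occupied ('#') -> FAIL
  offset (0,1) -> (8,6): occupied ('#') -> FAIL
  offset (0,2) -> (8,7): out of bounds -> FAIL
  offset (1,0) -> (9,5): out of bounds -> FAIL
All cells valid: no

Answer: no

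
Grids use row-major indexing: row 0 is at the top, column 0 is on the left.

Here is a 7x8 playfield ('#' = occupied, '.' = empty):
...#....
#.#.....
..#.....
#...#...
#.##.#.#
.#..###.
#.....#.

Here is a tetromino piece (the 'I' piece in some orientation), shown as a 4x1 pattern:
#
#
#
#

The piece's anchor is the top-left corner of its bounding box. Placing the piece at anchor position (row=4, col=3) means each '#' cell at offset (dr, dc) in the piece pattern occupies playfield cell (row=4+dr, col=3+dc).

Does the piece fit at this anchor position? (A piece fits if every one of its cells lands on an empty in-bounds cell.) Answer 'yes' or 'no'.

Check each piece cell at anchor (4, 3):
  offset (0,0) -> (4,3): occupied ('#') -> FAIL
  offset (1,0) -> (5,3): empty -> OK
  offset (2,0) -> (6,3): empty -> OK
  offset (3,0) -> (7,3): out of bounds -> FAIL
All cells valid: no

Answer: no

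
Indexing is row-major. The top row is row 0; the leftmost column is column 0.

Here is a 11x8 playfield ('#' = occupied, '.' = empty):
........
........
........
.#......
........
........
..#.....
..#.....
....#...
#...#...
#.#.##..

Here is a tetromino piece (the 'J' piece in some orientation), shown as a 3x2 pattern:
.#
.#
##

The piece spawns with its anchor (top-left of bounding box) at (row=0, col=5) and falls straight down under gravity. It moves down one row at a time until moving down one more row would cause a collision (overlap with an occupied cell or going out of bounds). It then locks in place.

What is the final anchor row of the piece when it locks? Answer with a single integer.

Answer: 7

Derivation:
Spawn at (row=0, col=5). Try each row:
  row 0: fits
  row 1: fits
  row 2: fits
  row 3: fits
  row 4: fits
  row 5: fits
  row 6: fits
  row 7: fits
  row 8: blocked -> lock at row 7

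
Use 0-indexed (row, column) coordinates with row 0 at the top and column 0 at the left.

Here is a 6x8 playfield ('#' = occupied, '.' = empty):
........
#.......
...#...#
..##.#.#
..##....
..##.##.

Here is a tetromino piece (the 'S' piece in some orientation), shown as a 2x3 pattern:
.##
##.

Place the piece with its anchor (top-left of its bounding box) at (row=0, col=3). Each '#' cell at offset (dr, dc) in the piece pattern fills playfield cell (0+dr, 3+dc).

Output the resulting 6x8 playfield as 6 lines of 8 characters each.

Answer: ....##..
#..##...
...#...#
..##.#.#
..##....
..##.##.

Derivation:
Fill (0+0,3+1) = (0,4)
Fill (0+0,3+2) = (0,5)
Fill (0+1,3+0) = (1,3)
Fill (0+1,3+1) = (1,4)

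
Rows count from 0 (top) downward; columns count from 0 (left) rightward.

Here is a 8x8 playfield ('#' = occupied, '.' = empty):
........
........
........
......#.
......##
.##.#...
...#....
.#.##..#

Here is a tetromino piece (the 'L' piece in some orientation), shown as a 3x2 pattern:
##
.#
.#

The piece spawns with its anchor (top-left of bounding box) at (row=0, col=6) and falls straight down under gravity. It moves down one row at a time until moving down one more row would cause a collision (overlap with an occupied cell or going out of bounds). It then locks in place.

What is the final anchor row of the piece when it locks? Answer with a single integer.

Answer: 1

Derivation:
Spawn at (row=0, col=6). Try each row:
  row 0: fits
  row 1: fits
  row 2: blocked -> lock at row 1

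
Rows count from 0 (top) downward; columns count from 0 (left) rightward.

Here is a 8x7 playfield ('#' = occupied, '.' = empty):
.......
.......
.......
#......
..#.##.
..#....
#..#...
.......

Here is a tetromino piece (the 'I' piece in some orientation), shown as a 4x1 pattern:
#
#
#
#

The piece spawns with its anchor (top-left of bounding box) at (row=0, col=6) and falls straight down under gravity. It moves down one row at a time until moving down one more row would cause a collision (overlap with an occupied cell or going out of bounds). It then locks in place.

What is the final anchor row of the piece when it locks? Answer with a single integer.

Spawn at (row=0, col=6). Try each row:
  row 0: fits
  row 1: fits
  row 2: fits
  row 3: fits
  row 4: fits
  row 5: blocked -> lock at row 4

Answer: 4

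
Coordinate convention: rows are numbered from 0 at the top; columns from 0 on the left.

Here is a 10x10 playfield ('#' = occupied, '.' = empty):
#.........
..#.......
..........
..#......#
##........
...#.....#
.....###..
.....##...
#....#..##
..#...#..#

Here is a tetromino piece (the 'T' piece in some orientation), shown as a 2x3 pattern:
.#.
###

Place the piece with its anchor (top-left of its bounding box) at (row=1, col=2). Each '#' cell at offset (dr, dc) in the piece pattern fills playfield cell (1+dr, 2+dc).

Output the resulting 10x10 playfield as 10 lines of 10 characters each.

Fill (1+0,2+1) = (1,3)
Fill (1+1,2+0) = (2,2)
Fill (1+1,2+1) = (2,3)
Fill (1+1,2+2) = (2,4)

Answer: #.........
..##......
..###.....
..#......#
##........
...#.....#
.....###..
.....##...
#....#..##
..#...#..#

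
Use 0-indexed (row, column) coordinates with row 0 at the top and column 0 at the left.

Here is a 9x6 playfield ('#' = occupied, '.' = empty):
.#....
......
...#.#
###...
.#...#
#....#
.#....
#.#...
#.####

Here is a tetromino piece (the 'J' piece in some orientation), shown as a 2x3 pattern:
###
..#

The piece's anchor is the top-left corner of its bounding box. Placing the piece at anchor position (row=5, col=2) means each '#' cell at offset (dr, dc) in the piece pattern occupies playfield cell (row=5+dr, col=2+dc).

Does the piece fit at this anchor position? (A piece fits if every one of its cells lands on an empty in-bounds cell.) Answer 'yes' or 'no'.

Answer: yes

Derivation:
Check each piece cell at anchor (5, 2):
  offset (0,0) -> (5,2): empty -> OK
  offset (0,1) -> (5,3): empty -> OK
  offset (0,2) -> (5,4): empty -> OK
  offset (1,2) -> (6,4): empty -> OK
All cells valid: yes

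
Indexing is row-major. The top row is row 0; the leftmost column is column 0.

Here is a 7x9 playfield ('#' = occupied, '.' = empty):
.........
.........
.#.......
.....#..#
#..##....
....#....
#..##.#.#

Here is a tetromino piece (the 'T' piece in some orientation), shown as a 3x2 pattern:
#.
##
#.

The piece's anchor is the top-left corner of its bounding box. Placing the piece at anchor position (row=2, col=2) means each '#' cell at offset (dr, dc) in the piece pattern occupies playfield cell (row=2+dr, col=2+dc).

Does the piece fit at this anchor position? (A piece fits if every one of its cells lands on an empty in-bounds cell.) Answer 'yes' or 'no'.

Answer: yes

Derivation:
Check each piece cell at anchor (2, 2):
  offset (0,0) -> (2,2): empty -> OK
  offset (1,0) -> (3,2): empty -> OK
  offset (1,1) -> (3,3): empty -> OK
  offset (2,0) -> (4,2): empty -> OK
All cells valid: yes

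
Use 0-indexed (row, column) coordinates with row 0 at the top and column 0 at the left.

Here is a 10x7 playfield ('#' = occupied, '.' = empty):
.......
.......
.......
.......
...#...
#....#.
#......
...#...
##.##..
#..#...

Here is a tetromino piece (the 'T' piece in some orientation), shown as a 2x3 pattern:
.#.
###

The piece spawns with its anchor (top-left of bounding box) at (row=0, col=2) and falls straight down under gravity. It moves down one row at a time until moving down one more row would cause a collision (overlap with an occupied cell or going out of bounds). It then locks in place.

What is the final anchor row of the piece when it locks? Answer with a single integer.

Spawn at (row=0, col=2). Try each row:
  row 0: fits
  row 1: fits
  row 2: fits
  row 3: blocked -> lock at row 2

Answer: 2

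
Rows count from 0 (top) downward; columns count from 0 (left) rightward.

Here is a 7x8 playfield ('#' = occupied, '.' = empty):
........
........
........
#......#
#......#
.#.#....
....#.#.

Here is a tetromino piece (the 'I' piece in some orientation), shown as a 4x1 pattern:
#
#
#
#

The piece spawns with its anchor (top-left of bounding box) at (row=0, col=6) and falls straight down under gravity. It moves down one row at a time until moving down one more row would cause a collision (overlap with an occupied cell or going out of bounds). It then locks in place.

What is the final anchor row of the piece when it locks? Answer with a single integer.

Answer: 2

Derivation:
Spawn at (row=0, col=6). Try each row:
  row 0: fits
  row 1: fits
  row 2: fits
  row 3: blocked -> lock at row 2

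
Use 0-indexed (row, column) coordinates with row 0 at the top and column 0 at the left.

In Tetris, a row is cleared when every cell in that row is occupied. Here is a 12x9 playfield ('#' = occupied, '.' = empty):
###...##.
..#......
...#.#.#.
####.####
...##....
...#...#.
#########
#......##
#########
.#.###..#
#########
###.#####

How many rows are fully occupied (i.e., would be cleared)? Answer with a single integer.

Check each row:
  row 0: 4 empty cells -> not full
  row 1: 8 empty cells -> not full
  row 2: 6 empty cells -> not full
  row 3: 1 empty cell -> not full
  row 4: 7 empty cells -> not full
  row 5: 7 empty cells -> not full
  row 6: 0 empty cells -> FULL (clear)
  row 7: 6 empty cells -> not full
  row 8: 0 empty cells -> FULL (clear)
  row 9: 4 empty cells -> not full
  row 10: 0 empty cells -> FULL (clear)
  row 11: 1 empty cell -> not full
Total rows cleared: 3

Answer: 3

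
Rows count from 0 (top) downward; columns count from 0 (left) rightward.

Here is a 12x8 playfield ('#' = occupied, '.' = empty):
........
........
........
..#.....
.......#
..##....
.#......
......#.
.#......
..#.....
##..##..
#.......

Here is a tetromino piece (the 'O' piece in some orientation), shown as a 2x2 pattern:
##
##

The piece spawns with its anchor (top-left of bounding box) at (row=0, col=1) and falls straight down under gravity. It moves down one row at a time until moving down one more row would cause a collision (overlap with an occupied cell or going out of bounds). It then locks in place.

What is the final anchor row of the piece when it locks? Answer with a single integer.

Spawn at (row=0, col=1). Try each row:
  row 0: fits
  row 1: fits
  row 2: blocked -> lock at row 1

Answer: 1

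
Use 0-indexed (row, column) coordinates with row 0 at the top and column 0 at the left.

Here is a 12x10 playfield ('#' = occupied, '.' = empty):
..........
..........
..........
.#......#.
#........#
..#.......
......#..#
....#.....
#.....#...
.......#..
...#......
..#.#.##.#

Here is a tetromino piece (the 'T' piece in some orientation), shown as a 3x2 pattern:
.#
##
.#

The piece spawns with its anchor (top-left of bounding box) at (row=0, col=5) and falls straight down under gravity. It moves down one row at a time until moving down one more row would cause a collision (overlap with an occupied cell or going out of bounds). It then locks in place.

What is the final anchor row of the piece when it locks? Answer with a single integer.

Answer: 3

Derivation:
Spawn at (row=0, col=5). Try each row:
  row 0: fits
  row 1: fits
  row 2: fits
  row 3: fits
  row 4: blocked -> lock at row 3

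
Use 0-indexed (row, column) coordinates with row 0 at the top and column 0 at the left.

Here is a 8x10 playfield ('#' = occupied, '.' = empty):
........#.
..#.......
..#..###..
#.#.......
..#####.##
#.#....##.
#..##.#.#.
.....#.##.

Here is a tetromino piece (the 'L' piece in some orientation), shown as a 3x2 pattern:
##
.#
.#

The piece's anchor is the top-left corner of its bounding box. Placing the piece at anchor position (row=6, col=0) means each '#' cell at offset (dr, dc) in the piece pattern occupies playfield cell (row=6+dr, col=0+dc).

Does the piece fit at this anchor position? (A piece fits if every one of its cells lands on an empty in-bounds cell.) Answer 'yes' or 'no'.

Check each piece cell at anchor (6, 0):
  offset (0,0) -> (6,0): occupied ('#') -> FAIL
  offset (0,1) -> (6,1): empty -> OK
  offset (1,1) -> (7,1): empty -> OK
  offset (2,1) -> (8,1): out of bounds -> FAIL
All cells valid: no

Answer: no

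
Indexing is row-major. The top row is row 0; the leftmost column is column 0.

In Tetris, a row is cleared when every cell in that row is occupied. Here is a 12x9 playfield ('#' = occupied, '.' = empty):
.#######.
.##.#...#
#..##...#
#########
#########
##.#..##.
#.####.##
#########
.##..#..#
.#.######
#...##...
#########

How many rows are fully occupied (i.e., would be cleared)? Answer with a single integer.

Check each row:
  row 0: 2 empty cells -> not full
  row 1: 5 empty cells -> not full
  row 2: 5 empty cells -> not full
  row 3: 0 empty cells -> FULL (clear)
  row 4: 0 empty cells -> FULL (clear)
  row 5: 4 empty cells -> not full
  row 6: 2 empty cells -> not full
  row 7: 0 empty cells -> FULL (clear)
  row 8: 5 empty cells -> not full
  row 9: 2 empty cells -> not full
  row 10: 6 empty cells -> not full
  row 11: 0 empty cells -> FULL (clear)
Total rows cleared: 4

Answer: 4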